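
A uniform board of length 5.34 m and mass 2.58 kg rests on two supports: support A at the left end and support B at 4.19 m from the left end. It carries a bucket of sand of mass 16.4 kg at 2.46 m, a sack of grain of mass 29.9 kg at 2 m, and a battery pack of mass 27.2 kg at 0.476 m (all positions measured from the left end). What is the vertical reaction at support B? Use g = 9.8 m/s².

Choose support A as the axis so its reaction then has zero moment arm.
Beam weight: 2.58 × 9.8 = 25.28 N down at 2.67 m → arm 2.67 m, τ = 25.28 × 2.67 = 67.5 N·m clockwise.
Bucket of sand: 16.4 × 9.8 = 160.7 N down at 2.46 m → arm 2.46 m, τ = 160.7 × 2.46 = 395.3 N·m clockwise.
Sack of grain: 29.9 × 9.8 = 293 N down at 2 m → arm 2 m, τ = 293 × 2 = 586 N·m clockwise.
Battery pack: 27.2 × 9.8 = 266.6 N down at 0.476 m → arm 0.476 m, τ = 266.6 × 0.476 = 126.9 N·m clockwise.
Net load moment about support A = 1176 N·m clockwise.
Reaction R at support B is upward at 4.19 m, arm 4.19 m → moment R × 4.19 counterclockwise.
Στ = 0 ⇒ R × 4.19 = 1176 ⇒ R = 281 N.

R_B ≈ 281 N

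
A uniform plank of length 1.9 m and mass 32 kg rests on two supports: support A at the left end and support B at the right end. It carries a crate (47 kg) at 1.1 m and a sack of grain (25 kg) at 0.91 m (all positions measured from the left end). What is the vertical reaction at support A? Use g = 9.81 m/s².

R_A ≈ 479 N

Sum moments about support B (its reaction then has zero moment arm).
Beam weight: 32 × 9.81 = 313.9 N down at 0.95 m → arm 0.95 m, τ = 313.9 × 0.95 = 298.2 N·m counterclockwise.
Crate: 47 × 9.81 = 461.1 N down at 1.1 m → arm 0.8 m, τ = 461.1 × 0.8 = 368.9 N·m counterclockwise.
Sack of grain: 25 × 9.81 = 245.2 N down at 0.91 m → arm 0.99 m, τ = 245.2 × 0.99 = 242.7 N·m counterclockwise.
Net load moment about support B = 909.8 N·m counterclockwise.
Reaction R at support A is upward at 0 m, arm 1.9 m → moment R × 1.9 clockwise.
Στ = 0 ⇒ R × 1.9 = 909.8 ⇒ R = 479 N.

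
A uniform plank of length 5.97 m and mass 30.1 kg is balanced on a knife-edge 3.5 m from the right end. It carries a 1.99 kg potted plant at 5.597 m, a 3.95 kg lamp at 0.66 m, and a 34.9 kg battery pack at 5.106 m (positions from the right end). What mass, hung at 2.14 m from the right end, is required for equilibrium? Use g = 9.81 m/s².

m ≈ 24.6 kg

Taking torques about the knife-edge (at 3.5 m from the right end):
Beam weight: 30.1 × 9.81 = 295.3 N down at 2.985 m → arm 0.515 m, τ = 295.3 × 0.515 = 152.1 N·m clockwise.
Potted plant: 1.99 × 9.81 = 19.52 N down at 5.597 m → arm 2.097 m, τ = 19.52 × 2.097 = 40.93 N·m counterclockwise.
Lamp: 3.95 × 9.81 = 38.75 N down at 0.66 m → arm 2.84 m, τ = 38.75 × 2.84 = 110 N·m clockwise.
Battery pack: 34.9 × 9.81 = 342.4 N down at 5.106 m → arm 1.606 m, τ = 342.4 × 1.606 = 549.9 N·m counterclockwise.
Net moment of known loads = 328.7 N·m counterclockwise.
An unknown mass m at 2.14 m has arm 1.36 m; its moment is m·g·1.36 clockwise.
For rotational equilibrium, m × 9.81 × 1.36 = 328.7, so m = 328.7 / (9.81 × 1.36) = 24.6 kg.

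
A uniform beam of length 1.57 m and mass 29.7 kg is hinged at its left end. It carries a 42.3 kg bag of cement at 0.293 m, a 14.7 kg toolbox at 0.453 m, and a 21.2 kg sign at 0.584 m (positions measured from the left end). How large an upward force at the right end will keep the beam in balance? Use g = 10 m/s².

F ≈ 349 N

Choose the left end as the axis so the unknown pivot reaction has zero arm there.
Beam weight: 29.7 × 10 = 297 N down at 0.785 m → arm 0.785 m, τ = 297 × 0.785 = 233.1 N·m clockwise.
Bag of cement: 42.3 × 10 = 423 N down at 0.293 m → arm 0.293 m, τ = 423 × 0.293 = 123.9 N·m clockwise.
Toolbox: 14.7 × 10 = 147 N down at 0.453 m → arm 0.453 m, τ = 147 × 0.453 = 66.59 N·m clockwise.
Sign: 21.2 × 10 = 212 N down at 0.584 m → arm 0.584 m, τ = 212 × 0.584 = 123.8 N·m clockwise.
Net moment of the loads = 547.4 N·m clockwise.
The upward force F acts at the right end, arm 1.57 m, giving F × 1.57 counterclockwise.
Στ = 0 ⇒ F × 1.57 = 547.4 ⇒ F = 547.4 / 1.57 = 349 N.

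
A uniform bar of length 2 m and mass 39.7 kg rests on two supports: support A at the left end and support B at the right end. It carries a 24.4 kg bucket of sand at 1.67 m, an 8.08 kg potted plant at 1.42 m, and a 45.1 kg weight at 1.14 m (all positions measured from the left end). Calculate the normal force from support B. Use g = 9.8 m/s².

Taking torques about support A:
Beam weight: 39.7 × 9.8 = 389.1 N down at 1 m → arm 1 m, τ = 389.1 × 1 = 389.1 N·m clockwise.
Bucket of sand: 24.4 × 9.8 = 239.1 N down at 1.67 m → arm 1.67 m, τ = 239.1 × 1.67 = 399.3 N·m clockwise.
Potted plant: 8.08 × 9.8 = 79.18 N down at 1.42 m → arm 1.42 m, τ = 79.18 × 1.42 = 112.4 N·m clockwise.
Weight: 45.1 × 9.8 = 442 N down at 1.14 m → arm 1.14 m, τ = 442 × 1.14 = 503.9 N·m clockwise.
Net load moment about support A = 1405 N·m clockwise.
Reaction R at support B is upward at 2 m, arm 2 m → moment R × 2 counterclockwise.
Balancing moments: R × 2 = 1405, giving R = 702 N.

R_B ≈ 702 N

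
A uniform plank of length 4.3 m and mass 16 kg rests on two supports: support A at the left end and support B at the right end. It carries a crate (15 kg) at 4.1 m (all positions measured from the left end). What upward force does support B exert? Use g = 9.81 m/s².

Choose support A as the axis so its reaction then has zero moment arm.
Beam weight: 16 × 9.81 = 157 N down at 2.15 m → arm 2.15 m, τ = 157 × 2.15 = 337.6 N·m clockwise.
Crate: 15 × 9.81 = 147.2 N down at 4.1 m → arm 4.1 m, τ = 147.2 × 4.1 = 603.5 N·m clockwise.
Net load moment about support A = 941.1 N·m clockwise.
Reaction R at support B is upward at 4.3 m, arm 4.3 m → moment R × 4.3 counterclockwise.
For rotational equilibrium, R × 4.3 = 941.1, so R = 219 N.

R_B ≈ 219 N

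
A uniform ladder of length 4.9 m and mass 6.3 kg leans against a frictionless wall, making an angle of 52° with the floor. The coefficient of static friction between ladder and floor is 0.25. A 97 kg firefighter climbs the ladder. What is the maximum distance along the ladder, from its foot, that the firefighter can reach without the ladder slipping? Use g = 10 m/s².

d ≈ 1.51 m

Take moments about the foot of the ladder.
Ladder weight 6.3×10 = 63 N acts at 2.45 m along the ladder; its horizontal arm is 2.45·cos52° = 1.508 m → τ = 95 N·m clockwise.
Firefighter weight 97×10 = 970 N at distance d → arm d·cos52° → τ = 970·d·0.6157 clockwise.
Wall normal N at the top has arm L sinθ = 3.861 m counterclockwise, so Στ = 0 gives N·3.861 = 95 + 597.2·d.
ΣFy = 0 ⇒ N_floor = 1033 N, so the maximum friction is μ_s·N_floor = 0.25×1033 = 258.2 N. ΣFx = 0 ⇒ N_wall = f, so at the slipping point N = 258.2 N.
Substituting: 258.2×3.861 = 95 + 597.2·d ⇒ d = (996.9 − 95) / 597.2 = 1.51 m.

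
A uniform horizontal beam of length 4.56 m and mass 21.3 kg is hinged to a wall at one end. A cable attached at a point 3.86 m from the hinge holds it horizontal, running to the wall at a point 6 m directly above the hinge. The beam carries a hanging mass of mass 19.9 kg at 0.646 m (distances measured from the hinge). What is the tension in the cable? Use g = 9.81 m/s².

About the hinge:
Beam weight: 21.3 × 9.81 = 209 N down at 2.28 m → arm 2.28 m, τ = 209 × 2.28 = 476.5 N·m clockwise.
Hanging mass: 19.9 × 9.81 = 195.2 N down at 0.646 m → arm 0.646 m, τ = 195.2 × 0.646 = 126.1 N·m clockwise.
Total clockwise load moment = 602.6 N·m.
The cable tension T acts at 3.86 m; only its component perpendicular to the beam, T sinθ, produces torque. sinθ = h/√(h²+d²) = 6/√(6²+3.86²) = 0.841.
Στ = 0 ⇒ T × 3.86 × 0.841 = 602.6 ⇒ T = 602.6 / 3.246 = 186 N.

T ≈ 186 N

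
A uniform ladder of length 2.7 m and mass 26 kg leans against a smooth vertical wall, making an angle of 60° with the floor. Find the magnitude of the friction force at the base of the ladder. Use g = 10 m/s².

Take moments about the foot of the ladder.
Ladder weight 26×10 = 260 N acts at 1.35 m along the ladder; its horizontal arm is 1.35·cos60° = 0.675 m → τ = 175.5 N·m clockwise.
Wall normal N acts horizontally at the top; its moment arm is the height L sinθ = 2.7·sin60° = 2.338 m, counterclockwise.
Στ = 0 ⇒ N × 2.338 = 175.5 ⇒ N = 75.1 N.
ΣFx = 0: friction at the foot balances the wall's push, so f = N_wall = 75.1 N.

f ≈ 75.1 N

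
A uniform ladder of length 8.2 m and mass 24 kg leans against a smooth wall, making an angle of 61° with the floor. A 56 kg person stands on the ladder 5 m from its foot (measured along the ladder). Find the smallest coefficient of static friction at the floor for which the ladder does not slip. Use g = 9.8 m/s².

Sum moments about the foot of the ladder (the floor normal and friction both act there and drop out).
Ladder weight 24×9.8 = 235.2 N acts at 4.1 m along the ladder; its horizontal arm is 4.1·cos61° = 1.988 m → τ = 467.6 N·m clockwise.
Person: 56×9.8 = 548.8 N at 5 m → arm 2.424 m → τ = 1330 N·m clockwise.
Wall normal N acts horizontally at the top; its moment arm is the height L sinθ = 8.2·sin61° = 7.172 m, counterclockwise.
For rotational equilibrium, N × 7.172 = 1798, so N = 250.7 N.
ΣFx = 0 ⇒ f = N_wall = 250.7 N. ΣFy = 0 ⇒ N_floor = 784 N.
μ_min = f / N_floor = 250.7 / 784 = 0.32.

μ_min ≈ 0.32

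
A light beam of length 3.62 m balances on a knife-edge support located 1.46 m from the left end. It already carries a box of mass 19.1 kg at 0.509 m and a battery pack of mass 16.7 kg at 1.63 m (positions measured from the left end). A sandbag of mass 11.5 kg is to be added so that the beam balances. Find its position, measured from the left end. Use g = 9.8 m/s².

x ≈ 2.79 m from the left end

About the knife-edge support (at 1.46 m from the left end):
Box: 19.1 × 9.8 = 187.2 N down at 0.509 m → arm 0.951 m, τ = 187.2 × 0.951 = 178 N·m counterclockwise.
Battery pack: 16.7 × 9.8 = 163.7 N down at 1.63 m → arm 0.17 m, τ = 163.7 × 0.17 = 27.83 N·m clockwise.
Net moment of existing loads = 150.2 N·m counterclockwise.
The sandbag weighs 11.5 × 9.8 = 112.7 N and must supply an equal clockwise moment, so its lever arm about the knife-edge support is 150.2 / 112.7 = 1.33 m.
That puts it at 1.46 + 1.33 = 2.79 m from the left end.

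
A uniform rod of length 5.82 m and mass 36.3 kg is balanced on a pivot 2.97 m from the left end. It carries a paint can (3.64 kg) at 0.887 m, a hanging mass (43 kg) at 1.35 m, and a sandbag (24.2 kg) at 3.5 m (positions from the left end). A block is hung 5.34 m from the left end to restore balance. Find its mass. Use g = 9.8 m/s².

m ≈ 28.1 kg

Sum moments about the pivot (at 2.97 m from the left end) (the support reaction has zero arm there).
Beam weight: 36.3 × 9.8 = 355.7 N down at 2.91 m → arm 0.06 m, τ = 355.7 × 0.06 = 21.34 N·m counterclockwise.
Paint can: 3.64 × 9.8 = 35.67 N down at 0.887 m → arm 2.083 m, τ = 35.67 × 2.083 = 74.3 N·m counterclockwise.
Hanging mass: 43 × 9.8 = 421.4 N down at 1.35 m → arm 1.62 m, τ = 421.4 × 1.62 = 682.7 N·m counterclockwise.
Sandbag: 24.2 × 9.8 = 237.2 N down at 3.5 m → arm 0.53 m, τ = 237.2 × 0.53 = 125.7 N·m clockwise.
Net moment of known loads = 652.6 N·m counterclockwise.
An unknown mass m at 5.34 m has arm 2.37 m; its moment is m·g·2.37 clockwise.
Στ = 0 ⇒ m × 9.8 × 2.37 = 652.6 ⇒ m = 652.6 / (9.8 × 2.37) = 28.1 kg.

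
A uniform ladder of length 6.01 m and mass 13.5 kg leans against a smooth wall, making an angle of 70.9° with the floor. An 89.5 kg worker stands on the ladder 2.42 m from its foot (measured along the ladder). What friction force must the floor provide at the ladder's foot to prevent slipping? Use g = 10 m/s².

f ≈ 148 N

Take moments about the foot of the ladder.
Ladder weight 13.5×10 = 135 N acts at 3.005 m along the ladder; its horizontal arm is 3.005·cos70.9° = 0.9833 m → τ = 132.7 N·m clockwise.
Worker: 89.5×10 = 895 N at 2.42 m → arm 0.7919 m → τ = 708.8 N·m clockwise.
Wall normal N acts horizontally at the top; its moment arm is the height L sinθ = 6.01·sin70.9° = 5.679 m, counterclockwise.
Setting net torque to zero: N × 5.679 = 841.5 → N = 148 N.
ΣFx = 0: friction at the foot balances the wall's push, so f = N_wall = 148 N.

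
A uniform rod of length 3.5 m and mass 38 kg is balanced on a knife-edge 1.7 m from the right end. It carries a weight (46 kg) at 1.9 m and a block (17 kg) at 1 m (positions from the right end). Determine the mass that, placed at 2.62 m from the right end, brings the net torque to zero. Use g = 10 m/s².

m ≈ 0.87 kg

Choose the knife-edge (at 1.7 m from the right end) as the axis so the support reaction has zero arm there.
Beam weight: 38 × 10 = 380 N down at 1.75 m → arm 0.05 m, τ = 380 × 0.05 = 19 N·m counterclockwise.
Weight: 46 × 10 = 460 N down at 1.9 m → arm 0.2 m, τ = 460 × 0.2 = 92 N·m counterclockwise.
Block: 17 × 10 = 170 N down at 1 m → arm 0.7 m, τ = 170 × 0.7 = 119 N·m clockwise.
Net moment of known loads = 8 N·m clockwise.
An unknown mass m at 2.62 m has arm 0.92 m; its moment is m·g·0.92 counterclockwise.
Balancing moments: m × 10 × 0.92 = 8, giving m = 8 / (10 × 0.92) = 0.87 kg.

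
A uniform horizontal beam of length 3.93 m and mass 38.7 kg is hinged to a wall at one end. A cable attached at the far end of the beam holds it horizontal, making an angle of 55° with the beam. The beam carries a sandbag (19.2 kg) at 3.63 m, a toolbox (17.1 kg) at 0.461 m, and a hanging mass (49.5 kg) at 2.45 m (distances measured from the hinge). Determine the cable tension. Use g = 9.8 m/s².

About the hinge:
Beam weight: 38.7 × 9.8 = 379.3 N down at 1.965 m → arm 1.965 m, τ = 379.3 × 1.965 = 745.3 N·m clockwise.
Sandbag: 19.2 × 9.8 = 188.2 N down at 3.63 m → arm 3.63 m, τ = 188.2 × 3.63 = 683.2 N·m clockwise.
Toolbox: 17.1 × 9.8 = 167.6 N down at 0.461 m → arm 0.461 m, τ = 167.6 × 0.461 = 77.26 N·m clockwise.
Hanging mass: 49.5 × 9.8 = 485.1 N down at 2.45 m → arm 2.45 m, τ = 485.1 × 2.45 = 1188 N·m clockwise.
Total clockwise load moment = 2694 N·m.
The cable tension T acts at 3.93 m; only its component perpendicular to the beam, T sinθ, produces torque. sin 55° = 0.8192.
Στ = 0 ⇒ T × 3.93 × 0.8192 = 2694 ⇒ T = 2694 / 3.219 = 837 N.

T ≈ 837 N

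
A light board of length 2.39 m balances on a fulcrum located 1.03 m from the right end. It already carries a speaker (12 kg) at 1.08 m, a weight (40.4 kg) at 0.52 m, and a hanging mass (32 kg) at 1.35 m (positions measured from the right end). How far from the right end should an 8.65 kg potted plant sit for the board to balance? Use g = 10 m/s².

Take moments about the fulcrum (at 1.03 m from the right end).
Speaker: 12 × 10 = 120 N down at 1.08 m → arm 0.05 m, τ = 120 × 0.05 = 6 N·m counterclockwise.
Weight: 40.4 × 10 = 404 N down at 0.52 m → arm 0.51 m, τ = 404 × 0.51 = 206 N·m clockwise.
Hanging mass: 32 × 10 = 320 N down at 1.35 m → arm 0.32 m, τ = 320 × 0.32 = 102.4 N·m counterclockwise.
Net moment of existing loads = 97.6 N·m clockwise.
The potted plant weighs 8.65 × 10 = 86.5 N and must supply an equal counterclockwise moment, so its lever arm about the fulcrum is 97.6 / 86.5 = 1.13 m.
That puts it at 1.03 + 1.13 = 2.16 m from the right end.

x ≈ 2.16 m from the right end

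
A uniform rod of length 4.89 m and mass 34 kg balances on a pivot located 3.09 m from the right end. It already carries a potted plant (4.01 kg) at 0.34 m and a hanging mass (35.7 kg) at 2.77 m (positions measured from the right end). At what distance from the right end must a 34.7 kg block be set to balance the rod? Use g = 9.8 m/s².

Sum moments about the pivot (at 3.09 m from the right end) (the support reaction has zero arm there).
Beam weight: 34 × 9.8 = 333.2 N down at 2.445 m → arm 0.645 m, τ = 333.2 × 0.645 = 214.9 N·m clockwise.
Potted plant: 4.01 × 9.8 = 39.3 N down at 0.34 m → arm 2.75 m, τ = 39.3 × 2.75 = 108.1 N·m clockwise.
Hanging mass: 35.7 × 9.8 = 349.9 N down at 2.77 m → arm 0.32 m, τ = 349.9 × 0.32 = 112 N·m clockwise.
Net moment of existing loads = 435 N·m clockwise.
The block weighs 34.7 × 9.8 = 340.1 N and must supply an equal counterclockwise moment, so its lever arm about the pivot is 435 / 340.1 = 1.28 m.
That puts it at 3.09 + 1.28 = 4.37 m from the right end.

x ≈ 4.37 m from the right end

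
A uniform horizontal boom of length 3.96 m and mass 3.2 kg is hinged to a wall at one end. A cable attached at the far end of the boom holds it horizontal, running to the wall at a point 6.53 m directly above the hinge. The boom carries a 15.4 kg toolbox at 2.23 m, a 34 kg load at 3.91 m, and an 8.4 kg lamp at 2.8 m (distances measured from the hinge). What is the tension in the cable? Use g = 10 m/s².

Choose the hinge as the axis so the unknown hinge reaction has zero arm there.
Beam weight: 3.2 × 10 = 32 N down at 1.98 m → arm 1.98 m, τ = 32 × 1.98 = 63.36 N·m clockwise.
Toolbox: 15.4 × 10 = 154 N down at 2.23 m → arm 2.23 m, τ = 154 × 2.23 = 343.4 N·m clockwise.
Load: 34 × 10 = 340 N down at 3.91 m → arm 3.91 m, τ = 340 × 3.91 = 1329 N·m clockwise.
Lamp: 8.4 × 10 = 84 N down at 2.8 m → arm 2.8 m, τ = 84 × 2.8 = 235.2 N·m clockwise.
Total clockwise load moment = 1971 N·m.
The cable tension T acts at 3.96 m; only its component perpendicular to the boom, T sinθ, produces torque. sinθ = h/√(h²+d²) = 6.53/√(6.53²+3.96²) = 0.8551.
Στ = 0 ⇒ T × 3.96 × 0.8551 = 1971 ⇒ T = 1971 / 3.386 = 582 N.

T ≈ 582 N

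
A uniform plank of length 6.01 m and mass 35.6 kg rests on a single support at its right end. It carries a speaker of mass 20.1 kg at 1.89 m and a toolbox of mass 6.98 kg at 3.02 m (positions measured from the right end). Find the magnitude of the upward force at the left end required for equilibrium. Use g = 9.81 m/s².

F ≈ 271 N

Taking torques about the right end:
Beam weight: 35.6 × 9.81 = 349.2 N down at 3.005 m → arm 3.005 m, τ = 349.2 × 3.005 = 1049 N·m counterclockwise.
Speaker: 20.1 × 9.81 = 197.2 N down at 1.89 m → arm 1.89 m, τ = 197.2 × 1.89 = 372.7 N·m counterclockwise.
Toolbox: 6.98 × 9.81 = 68.47 N down at 3.02 m → arm 3.02 m, τ = 68.47 × 3.02 = 206.8 N·m counterclockwise.
Net moment of the loads = 1628 N·m counterclockwise.
The upward force F acts at the left end, arm 6.01 m, giving F × 6.01 clockwise.
Balancing moments: F × 6.01 = 1628, giving F = 1628 / 6.01 = 271 N.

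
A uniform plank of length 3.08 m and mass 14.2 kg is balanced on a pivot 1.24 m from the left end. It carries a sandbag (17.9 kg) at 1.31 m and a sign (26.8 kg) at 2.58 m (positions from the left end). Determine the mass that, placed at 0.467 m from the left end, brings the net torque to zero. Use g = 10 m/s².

m ≈ 53.6 kg

Choose the pivot (at 1.24 m from the left end) as the axis so the support reaction has zero arm there.
Beam weight: 14.2 × 10 = 142 N down at 1.54 m → arm 0.3 m, τ = 142 × 0.3 = 42.6 N·m clockwise.
Sandbag: 17.9 × 10 = 179 N down at 1.31 m → arm 0.07 m, τ = 179 × 0.07 = 12.53 N·m clockwise.
Sign: 26.8 × 10 = 268 N down at 2.58 m → arm 1.34 m, τ = 268 × 1.34 = 359.1 N·m clockwise.
Net moment of known loads = 414.2 N·m clockwise.
An unknown mass m at 0.467 m has arm 0.773 m; its moment is m·g·0.773 counterclockwise.
Στ = 0 ⇒ m × 10 × 0.773 = 414.2 ⇒ m = 414.2 / (10 × 0.773) = 53.6 kg.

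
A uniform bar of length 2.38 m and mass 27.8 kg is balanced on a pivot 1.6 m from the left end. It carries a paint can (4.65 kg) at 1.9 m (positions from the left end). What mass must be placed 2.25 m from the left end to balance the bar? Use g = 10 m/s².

Taking torques about the pivot (at 1.6 m from the left end):
Beam weight: 27.8 × 10 = 278 N down at 1.19 m → arm 0.41 m, τ = 278 × 0.41 = 114 N·m counterclockwise.
Paint can: 4.65 × 10 = 46.5 N down at 1.9 m → arm 0.3 m, τ = 46.5 × 0.3 = 13.95 N·m clockwise.
Net moment of known loads = 100 N·m counterclockwise.
An unknown mass m at 2.25 m has arm 0.65 m; its moment is m·g·0.65 clockwise.
Setting net torque to zero: m × 10 × 0.65 = 100 → m = 100 / (10 × 0.65) = 15.4 kg.

m ≈ 15.4 kg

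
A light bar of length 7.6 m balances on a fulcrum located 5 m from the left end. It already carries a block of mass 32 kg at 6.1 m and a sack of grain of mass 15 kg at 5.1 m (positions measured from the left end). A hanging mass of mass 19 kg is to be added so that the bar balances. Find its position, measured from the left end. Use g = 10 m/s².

x ≈ 3.07 m from the left end

About the fulcrum (at 5 m from the left end):
Block: 32 × 10 = 320 N down at 6.1 m → arm 1.1 m, τ = 320 × 1.1 = 352 N·m clockwise.
Sack of grain: 15 × 10 = 150 N down at 5.1 m → arm 0.1 m, τ = 150 × 0.1 = 15 N·m clockwise.
Net moment of existing loads = 367 N·m clockwise.
The hanging mass weighs 19 × 10 = 190 N and must supply an equal counterclockwise moment, so its lever arm about the fulcrum is 367 / 190 = 1.93 m.
That puts it at 5 − 1.93 = 3.07 m from the left end.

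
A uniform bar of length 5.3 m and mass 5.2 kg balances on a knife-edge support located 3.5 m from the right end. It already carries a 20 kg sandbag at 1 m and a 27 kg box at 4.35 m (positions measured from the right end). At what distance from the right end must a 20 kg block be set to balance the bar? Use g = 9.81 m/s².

x ≈ 5.07 m from the right end

About the knife-edge support (at 3.5 m from the right end):
Beam weight: 5.2 × 9.81 = 51.01 N down at 2.65 m → arm 0.85 m, τ = 51.01 × 0.85 = 43.36 N·m clockwise.
Sandbag: 20 × 9.81 = 196.2 N down at 1 m → arm 2.5 m, τ = 196.2 × 2.5 = 490.5 N·m clockwise.
Box: 27 × 9.81 = 264.9 N down at 4.35 m → arm 0.85 m, τ = 264.9 × 0.85 = 225.2 N·m counterclockwise.
Net moment of existing loads = 308.7 N·m clockwise.
The block weighs 20 × 9.81 = 196.2 N and must supply an equal counterclockwise moment, so its lever arm about the knife-edge support is 308.7 / 196.2 = 1.57 m.
That puts it at 3.5 + 1.57 = 5.07 m from the right end.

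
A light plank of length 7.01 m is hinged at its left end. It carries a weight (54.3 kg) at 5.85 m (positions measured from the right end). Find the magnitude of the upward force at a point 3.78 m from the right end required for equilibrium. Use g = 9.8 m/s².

About the left end:
Weight: 54.3 × 9.8 = 532.1 N down at 5.85 m → arm 1.16 m, τ = 532.1 × 1.16 = 617.2 N·m clockwise.
Net moment of the loads = 617.2 N·m clockwise.
The upward force F acts at a point 3.78 m from the right end, arm 3.23 m, giving F × 3.23 counterclockwise.
Στ = 0 ⇒ F × 3.23 = 617.2 ⇒ F = 617.2 / 3.23 = 191 N.

F ≈ 191 N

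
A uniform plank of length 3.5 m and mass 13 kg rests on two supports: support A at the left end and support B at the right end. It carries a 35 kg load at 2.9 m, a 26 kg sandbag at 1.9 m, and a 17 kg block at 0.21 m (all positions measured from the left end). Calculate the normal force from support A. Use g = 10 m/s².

Taking torques about support B:
Beam weight: 13 × 10 = 130 N down at 1.75 m → arm 1.75 m, τ = 130 × 1.75 = 227.5 N·m counterclockwise.
Load: 35 × 10 = 350 N down at 2.9 m → arm 0.6 m, τ = 350 × 0.6 = 210 N·m counterclockwise.
Sandbag: 26 × 10 = 260 N down at 1.9 m → arm 1.6 m, τ = 260 × 1.6 = 416 N·m counterclockwise.
Block: 17 × 10 = 170 N down at 0.21 m → arm 3.29 m, τ = 170 × 3.29 = 559.3 N·m counterclockwise.
Net load moment about support B = 1413 N·m counterclockwise.
Reaction R at support A is upward at 0 m, arm 3.5 m → moment R × 3.5 clockwise.
Balancing moments: R × 3.5 = 1413, giving R = 404 N.

R_A ≈ 404 N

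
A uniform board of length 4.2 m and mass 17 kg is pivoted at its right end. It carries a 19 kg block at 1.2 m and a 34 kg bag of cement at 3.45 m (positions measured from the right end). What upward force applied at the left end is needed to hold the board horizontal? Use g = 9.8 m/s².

Sum moments about the right end (the unknown pivot reaction has zero arm there).
Beam weight: 17 × 9.8 = 166.6 N down at 2.1 m → arm 2.1 m, τ = 166.6 × 2.1 = 349.9 N·m counterclockwise.
Block: 19 × 9.8 = 186.2 N down at 1.2 m → arm 1.2 m, τ = 186.2 × 1.2 = 223.4 N·m counterclockwise.
Bag of cement: 34 × 9.8 = 333.2 N down at 3.45 m → arm 3.45 m, τ = 333.2 × 3.45 = 1150 N·m counterclockwise.
Net moment of the loads = 1723 N·m counterclockwise.
The upward force F acts at the left end, arm 4.2 m, giving F × 4.2 clockwise.
Στ = 0 ⇒ F × 4.2 = 1723 ⇒ F = 1723 / 4.2 = 410 N.

F ≈ 410 N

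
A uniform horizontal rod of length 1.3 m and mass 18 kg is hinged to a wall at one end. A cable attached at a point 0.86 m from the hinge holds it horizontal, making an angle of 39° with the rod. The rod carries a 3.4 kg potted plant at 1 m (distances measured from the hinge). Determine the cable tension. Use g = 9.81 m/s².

T ≈ 274 N

Take moments about the hinge.
Beam weight: 18 × 9.81 = 176.6 N down at 0.65 m → arm 0.65 m, τ = 176.6 × 0.65 = 114.8 N·m clockwise.
Potted plant: 3.4 × 9.81 = 33.35 N down at 1 m → arm 1 m, τ = 33.35 × 1 = 33.35 N·m clockwise.
Total clockwise load moment = 148.2 N·m.
The cable tension T acts at 0.86 m; only its component perpendicular to the rod, T sinθ, produces torque. sin 39° = 0.6293.
Setting net torque to zero: T × 0.86 × 0.6293 = 148.2 → T = 148.2 / 0.5412 = 274 N.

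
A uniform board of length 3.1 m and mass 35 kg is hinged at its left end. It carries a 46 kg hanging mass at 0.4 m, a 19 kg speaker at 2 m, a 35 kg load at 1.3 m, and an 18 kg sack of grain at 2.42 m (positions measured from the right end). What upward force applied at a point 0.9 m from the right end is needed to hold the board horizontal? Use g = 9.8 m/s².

Taking torques about the left end:
Beam weight: 35 × 9.8 = 343 N down at 1.55 m → arm 1.55 m, τ = 343 × 1.55 = 531.6 N·m clockwise.
Hanging mass: 46 × 9.8 = 450.8 N down at 0.4 m → arm 2.7 m, τ = 450.8 × 2.7 = 1217 N·m clockwise.
Speaker: 19 × 9.8 = 186.2 N down at 2 m → arm 1.1 m, τ = 186.2 × 1.1 = 204.8 N·m clockwise.
Load: 35 × 9.8 = 343 N down at 1.3 m → arm 1.8 m, τ = 343 × 1.8 = 617.4 N·m clockwise.
Sack of grain: 18 × 9.8 = 176.4 N down at 2.42 m → arm 0.68 m, τ = 176.4 × 0.68 = 120 N·m clockwise.
Net moment of the loads = 2691 N·m clockwise.
The upward force F acts at a point 0.9 m from the right end, arm 2.2 m, giving F × 2.2 counterclockwise.
Setting net torque to zero: F × 2.2 = 2691 → F = 2691 / 2.2 = 1220 N.

F ≈ 1220 N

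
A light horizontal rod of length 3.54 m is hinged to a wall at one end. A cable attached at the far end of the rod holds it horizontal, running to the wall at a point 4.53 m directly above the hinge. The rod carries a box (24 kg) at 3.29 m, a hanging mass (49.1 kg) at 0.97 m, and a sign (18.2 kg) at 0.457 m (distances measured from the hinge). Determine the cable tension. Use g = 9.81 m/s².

T ≈ 474 N

Take moments about the hinge.
Box: 24 × 9.81 = 235.4 N down at 3.29 m → arm 3.29 m, τ = 235.4 × 3.29 = 774.5 N·m clockwise.
Hanging mass: 49.1 × 9.81 = 481.7 N down at 0.97 m → arm 0.97 m, τ = 481.7 × 0.97 = 467.2 N·m clockwise.
Sign: 18.2 × 9.81 = 178.5 N down at 0.457 m → arm 0.457 m, τ = 178.5 × 0.457 = 81.57 N·m clockwise.
Total clockwise load moment = 1323 N·m.
The cable tension T acts at 3.54 m; only its component perpendicular to the rod, T sinθ, produces torque. sinθ = h/√(h²+d²) = 4.53/√(4.53²+3.54²) = 0.7879.
Στ = 0 ⇒ T × 3.54 × 0.7879 = 1323 ⇒ T = 1323 / 2.789 = 474 N.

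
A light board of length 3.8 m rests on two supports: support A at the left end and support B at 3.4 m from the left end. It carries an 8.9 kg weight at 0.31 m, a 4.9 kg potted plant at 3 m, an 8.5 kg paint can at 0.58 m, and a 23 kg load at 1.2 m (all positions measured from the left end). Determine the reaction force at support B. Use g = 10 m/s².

R_B ≈ 147 N

Take moments about support A.
Weight: 8.9 × 10 = 89 N down at 0.31 m → arm 0.31 m, τ = 89 × 0.31 = 27.59 N·m clockwise.
Potted plant: 4.9 × 10 = 49 N down at 3 m → arm 3 m, τ = 49 × 3 = 147 N·m clockwise.
Paint can: 8.5 × 10 = 85 N down at 0.58 m → arm 0.58 m, τ = 85 × 0.58 = 49.3 N·m clockwise.
Load: 23 × 10 = 230 N down at 1.2 m → arm 1.2 m, τ = 230 × 1.2 = 276 N·m clockwise.
Net load moment about support A = 499.9 N·m clockwise.
Reaction R at support B is upward at 3.4 m, arm 3.4 m → moment R × 3.4 counterclockwise.
Στ = 0 ⇒ R × 3.4 = 499.9 ⇒ R = 147 N.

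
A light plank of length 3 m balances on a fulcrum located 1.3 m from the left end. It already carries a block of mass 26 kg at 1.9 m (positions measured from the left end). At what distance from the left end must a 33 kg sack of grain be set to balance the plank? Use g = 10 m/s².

x ≈ 0.827 m from the left end

Taking torques about the fulcrum (at 1.3 m from the left end):
Block: 26 × 10 = 260 N down at 1.9 m → arm 0.6 m, τ = 260 × 0.6 = 156 N·m clockwise.
Net moment of existing loads = 156 N·m clockwise.
The sack of grain weighs 33 × 10 = 330 N and must supply an equal counterclockwise moment, so its lever arm about the fulcrum is 156 / 330 = 0.473 m.
That puts it at 1.3 − 0.473 = 0.827 m from the left end.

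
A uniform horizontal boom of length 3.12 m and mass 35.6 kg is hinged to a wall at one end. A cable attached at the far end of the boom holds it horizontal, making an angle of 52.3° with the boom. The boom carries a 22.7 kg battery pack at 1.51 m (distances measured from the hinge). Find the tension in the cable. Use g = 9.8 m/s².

T ≈ 357 N

Taking torques about the hinge:
Beam weight: 35.6 × 9.8 = 348.9 N down at 1.56 m → arm 1.56 m, τ = 348.9 × 1.56 = 544.3 N·m clockwise.
Battery pack: 22.7 × 9.8 = 222.5 N down at 1.51 m → arm 1.51 m, τ = 222.5 × 1.51 = 336 N·m clockwise.
Total clockwise load moment = 880.3 N·m.
The cable tension T acts at 3.12 m; only its component perpendicular to the boom, T sinθ, produces torque. sin 52.3° = 0.7912.
Setting net torque to zero: T × 3.12 × 0.7912 = 880.3 → T = 880.3 / 2.469 = 357 N.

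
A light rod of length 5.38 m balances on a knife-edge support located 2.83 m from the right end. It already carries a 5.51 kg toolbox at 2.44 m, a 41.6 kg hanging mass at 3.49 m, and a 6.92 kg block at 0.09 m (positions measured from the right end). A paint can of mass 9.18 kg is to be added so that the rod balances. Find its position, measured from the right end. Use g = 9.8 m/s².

x ≈ 2.14 m from the right end

About the knife-edge support (at 2.83 m from the right end):
Toolbox: 5.51 × 9.8 = 54 N down at 2.44 m → arm 0.39 m, τ = 54 × 0.39 = 21.06 N·m clockwise.
Hanging mass: 41.6 × 9.8 = 407.7 N down at 3.49 m → arm 0.66 m, τ = 407.7 × 0.66 = 269.1 N·m counterclockwise.
Block: 6.92 × 9.8 = 67.82 N down at 0.09 m → arm 2.74 m, τ = 67.82 × 2.74 = 185.8 N·m clockwise.
Net moment of existing loads = 62.24 N·m counterclockwise.
The paint can weighs 9.18 × 9.8 = 89.96 N and must supply an equal clockwise moment, so its lever arm about the knife-edge support is 62.24 / 89.96 = 0.692 m.
That puts it at 2.83 − 0.692 = 2.14 m from the right end.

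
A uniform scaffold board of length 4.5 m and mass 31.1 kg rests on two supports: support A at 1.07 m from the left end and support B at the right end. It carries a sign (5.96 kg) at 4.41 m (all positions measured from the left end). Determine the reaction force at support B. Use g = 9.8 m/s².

R_B ≈ 162 N

Choose support A as the axis so its reaction then has zero moment arm.
Beam weight: 31.1 × 9.8 = 304.8 N down at 2.25 m → arm 1.18 m, τ = 304.8 × 1.18 = 359.7 N·m clockwise.
Sign: 5.96 × 9.8 = 58.41 N down at 4.41 m → arm 3.34 m, τ = 58.41 × 3.34 = 195.1 N·m clockwise.
Net load moment about support A = 554.8 N·m clockwise.
Reaction R at support B is upward at 4.5 m, arm 3.43 m → moment R × 3.43 counterclockwise.
Balancing moments: R × 3.43 = 554.8, giving R = 162 N.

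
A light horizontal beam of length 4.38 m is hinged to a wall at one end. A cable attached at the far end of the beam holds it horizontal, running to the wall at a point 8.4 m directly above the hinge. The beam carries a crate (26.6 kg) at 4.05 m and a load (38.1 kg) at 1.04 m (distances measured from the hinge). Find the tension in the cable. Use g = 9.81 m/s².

T ≈ 372 N

Choose the hinge as the axis so the unknown hinge reaction has zero arm there.
Crate: 26.6 × 9.81 = 260.9 N down at 4.05 m → arm 4.05 m, τ = 260.9 × 4.05 = 1057 N·m clockwise.
Load: 38.1 × 9.81 = 373.8 N down at 1.04 m → arm 1.04 m, τ = 373.8 × 1.04 = 388.8 N·m clockwise.
Total clockwise load moment = 1446 N·m.
The cable tension T acts at 4.38 m; only its component perpendicular to the beam, T sinθ, produces torque. sinθ = h/√(h²+d²) = 8.4/√(8.4²+4.38²) = 0.8867.
Balancing moments: T × 4.38 × 0.8867 = 1446, giving T = 1446 / 3.884 = 372 N.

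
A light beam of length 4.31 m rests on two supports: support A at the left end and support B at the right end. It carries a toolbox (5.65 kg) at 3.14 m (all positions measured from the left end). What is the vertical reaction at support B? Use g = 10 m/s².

Taking torques about support A:
Toolbox: 5.65 × 10 = 56.5 N down at 3.14 m → arm 3.14 m, τ = 56.5 × 3.14 = 177.4 N·m clockwise.
Net load moment about support A = 177.4 N·m clockwise.
Reaction R at support B is upward at 4.31 m, arm 4.31 m → moment R × 4.31 counterclockwise.
Balancing moments: R × 4.31 = 177.4, giving R = 41.2 N.

R_B ≈ 41.2 N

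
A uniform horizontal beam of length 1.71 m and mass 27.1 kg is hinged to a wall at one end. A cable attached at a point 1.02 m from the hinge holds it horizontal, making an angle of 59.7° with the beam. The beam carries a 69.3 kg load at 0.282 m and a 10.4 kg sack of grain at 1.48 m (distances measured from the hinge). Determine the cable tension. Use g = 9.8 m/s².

Choose the hinge as the axis so the unknown hinge reaction has zero arm there.
Beam weight: 27.1 × 9.8 = 265.6 N down at 0.855 m → arm 0.855 m, τ = 265.6 × 0.855 = 227.1 N·m clockwise.
Load: 69.3 × 9.8 = 679.1 N down at 0.282 m → arm 0.282 m, τ = 679.1 × 0.282 = 191.5 N·m clockwise.
Sack of grain: 10.4 × 9.8 = 101.9 N down at 1.48 m → arm 1.48 m, τ = 101.9 × 1.48 = 150.8 N·m clockwise.
Total clockwise load moment = 569.4 N·m.
The cable tension T acts at 1.02 m; only its component perpendicular to the beam, T sinθ, produces torque. sin 59.7° = 0.8634.
Setting net torque to zero: T × 1.02 × 0.8634 = 569.4 → T = 569.4 / 0.8807 = 647 N.

T ≈ 647 N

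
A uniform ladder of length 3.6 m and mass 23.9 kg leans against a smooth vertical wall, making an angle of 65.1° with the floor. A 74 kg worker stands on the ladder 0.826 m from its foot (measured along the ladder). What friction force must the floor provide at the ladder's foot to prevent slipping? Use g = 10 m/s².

f ≈ 134 N

Take moments about the foot of the ladder.
Ladder weight 23.9×10 = 239 N acts at 1.8 m along the ladder; its horizontal arm is 1.8·cos65.1° = 0.7579 m → τ = 181.1 N·m clockwise.
Worker: 74×10 = 740 N at 0.826 m → arm 0.3478 m → τ = 257.4 N·m clockwise.
Wall normal N acts horizontally at the top; its moment arm is the height L sinθ = 3.6·sin65.1° = 3.265 m, counterclockwise.
For rotational equilibrium, N × 3.265 = 438.5, so N = 134 N.
ΣFx = 0: friction at the foot balances the wall's push, so f = N_wall = 134 N.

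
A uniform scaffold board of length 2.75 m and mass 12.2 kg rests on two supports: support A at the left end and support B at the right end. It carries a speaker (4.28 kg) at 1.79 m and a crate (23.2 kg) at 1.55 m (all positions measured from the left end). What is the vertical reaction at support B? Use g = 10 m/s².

Take moments about support A.
Beam weight: 12.2 × 10 = 122 N down at 1.375 m → arm 1.375 m, τ = 122 × 1.375 = 167.8 N·m clockwise.
Speaker: 4.28 × 10 = 42.8 N down at 1.79 m → arm 1.79 m, τ = 42.8 × 1.79 = 76.61 N·m clockwise.
Crate: 23.2 × 10 = 232 N down at 1.55 m → arm 1.55 m, τ = 232 × 1.55 = 359.6 N·m clockwise.
Net load moment about support A = 604 N·m clockwise.
Reaction R at support B is upward at 2.75 m, arm 2.75 m → moment R × 2.75 counterclockwise.
Balancing moments: R × 2.75 = 604, giving R = 220 N.

R_B ≈ 220 N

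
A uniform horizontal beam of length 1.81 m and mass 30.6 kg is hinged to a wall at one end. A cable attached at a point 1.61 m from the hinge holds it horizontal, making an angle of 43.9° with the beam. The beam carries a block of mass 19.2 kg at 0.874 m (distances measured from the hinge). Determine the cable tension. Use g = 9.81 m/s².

T ≈ 391 N

Choose the hinge as the axis so the unknown hinge reaction has zero arm there.
Beam weight: 30.6 × 9.81 = 300.2 N down at 0.905 m → arm 0.905 m, τ = 300.2 × 0.905 = 271.7 N·m clockwise.
Block: 19.2 × 9.81 = 188.4 N down at 0.874 m → arm 0.874 m, τ = 188.4 × 0.874 = 164.7 N·m clockwise.
Total clockwise load moment = 436.4 N·m.
The cable tension T acts at 1.61 m; only its component perpendicular to the beam, T sinθ, produces torque. sin 43.9° = 0.6934.
Balancing moments: T × 1.61 × 0.6934 = 436.4, giving T = 436.4 / 1.116 = 391 N.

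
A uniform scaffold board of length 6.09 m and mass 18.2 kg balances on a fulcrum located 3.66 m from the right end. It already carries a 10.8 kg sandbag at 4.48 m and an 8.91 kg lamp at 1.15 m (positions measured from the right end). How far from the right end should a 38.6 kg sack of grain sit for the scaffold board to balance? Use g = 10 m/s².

Take moments about the fulcrum (at 3.66 m from the right end).
Beam weight: 18.2 × 10 = 182 N down at 3.045 m → arm 0.615 m, τ = 182 × 0.615 = 111.9 N·m clockwise.
Sandbag: 10.8 × 10 = 108 N down at 4.48 m → arm 0.82 m, τ = 108 × 0.82 = 88.56 N·m counterclockwise.
Lamp: 8.91 × 10 = 89.1 N down at 1.15 m → arm 2.51 m, τ = 89.1 × 2.51 = 223.6 N·m clockwise.
Net moment of existing loads = 246.9 N·m clockwise.
The sack of grain weighs 38.6 × 10 = 386 N and must supply an equal counterclockwise moment, so its lever arm about the fulcrum is 246.9 / 386 = 0.64 m.
That puts it at 3.66 + 0.64 = 4.3 m from the right end.

x ≈ 4.3 m from the right end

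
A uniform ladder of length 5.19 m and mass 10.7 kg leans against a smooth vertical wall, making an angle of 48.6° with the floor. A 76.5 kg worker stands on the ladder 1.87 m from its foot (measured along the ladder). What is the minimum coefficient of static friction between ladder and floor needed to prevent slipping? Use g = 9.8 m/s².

μ_min ≈ 0.333

About the foot of the ladder:
Ladder weight 10.7×9.8 = 104.9 N acts at 2.595 m along the ladder; its horizontal arm is 2.595·cos48.6° = 1.716 m → τ = 180 N·m clockwise.
Worker: 76.5×9.8 = 749.7 N at 1.87 m → arm 1.237 m → τ = 927.4 N·m clockwise.
Wall normal N acts horizontally at the top; its moment arm is the height L sinθ = 5.19·sin48.6° = 3.893 m, counterclockwise.
Setting net torque to zero: N × 3.893 = 1107 → N = 284.4 N.
ΣFx = 0 ⇒ f = N_wall = 284.4 N. ΣFy = 0 ⇒ N_floor = 854.6 N.
μ_min = f / N_floor = 284.4 / 854.6 = 0.333.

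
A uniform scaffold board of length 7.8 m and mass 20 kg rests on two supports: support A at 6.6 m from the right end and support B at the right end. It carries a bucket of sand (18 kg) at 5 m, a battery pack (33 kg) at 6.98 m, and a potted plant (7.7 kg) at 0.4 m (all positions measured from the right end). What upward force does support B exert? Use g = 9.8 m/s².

Taking torques about support A:
Beam weight: 20 × 9.8 = 196 N down at 3.9 m → arm 2.7 m, τ = 196 × 2.7 = 529.2 N·m clockwise.
Bucket of sand: 18 × 9.8 = 176.4 N down at 5 m → arm 1.6 m, τ = 176.4 × 1.6 = 282.2 N·m clockwise.
Battery pack: 33 × 9.8 = 323.4 N down at 6.98 m → arm 0.38 m, τ = 323.4 × 0.38 = 122.9 N·m counterclockwise.
Potted plant: 7.7 × 9.8 = 75.46 N down at 0.4 m → arm 6.2 m, τ = 75.46 × 6.2 = 467.9 N·m clockwise.
Net load moment about support A = 1156 N·m clockwise.
Reaction R at support B is upward at 0 m, arm 6.6 m → moment R × 6.6 counterclockwise.
Setting net torque to zero: R × 6.6 = 1156 → R = 175 N.

R_B ≈ 175 N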